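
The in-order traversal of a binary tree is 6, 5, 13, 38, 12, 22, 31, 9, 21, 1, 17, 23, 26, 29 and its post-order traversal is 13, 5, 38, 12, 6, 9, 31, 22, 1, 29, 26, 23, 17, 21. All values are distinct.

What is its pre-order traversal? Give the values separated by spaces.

21 22 6 12 38 5 13 31 9 17 1 23 26 29

The last element of post-order is the root; it splits in-order into left and right subtrees.
Root 21: left subtree has 8 nodes {6, 5, 13, 38, 12, 22, 31, 9}, right has 5 {1, 17, 23, 26, 29}.
  Root 22: left subtree has 5 nodes {6, 5, 13, 38, 12}, right has 2 {31, 9}.
    Root 6: left subtree has 0 nodes { }, right has 4 {5, 13, 38, 12}.
      Root 12: left subtree has 3 nodes {5, 13, 38}, right has 0 { }.
        Root 38: left subtree has 2 nodes {5, 13}, right has 0 { }.
          Root 5: left subtree has 0 nodes { }, right has 1 {13}.
    Root 31: left subtree has 0 nodes { }, right has 1 {9}.
  Root 17: left subtree has 1 node {1}, right has 3 {23, 26, 29}.
    Root 23: left subtree has 0 nodes { }, right has 2 {26, 29}.
      Root 26: left subtree has 0 nodes { }, right has 1 {29}.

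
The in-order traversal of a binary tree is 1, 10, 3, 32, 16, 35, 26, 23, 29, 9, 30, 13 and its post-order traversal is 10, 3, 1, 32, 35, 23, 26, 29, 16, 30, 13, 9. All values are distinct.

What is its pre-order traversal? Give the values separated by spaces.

The last element of post-order is the root; it splits in-order into left and right subtrees.
Root 9: left subtree has 9 nodes {1, 10, 3, 32, 16, 35, 26, 23, 29}, right has 2 {30, 13}.
  Root 16: left subtree has 4 nodes {1, 10, 3, 32}, right has 4 {35, 26, 23, 29}.
    Root 32: left subtree has 3 nodes {1, 10, 3}, right has 0 { }.
      Root 1: left subtree has 0 nodes { }, right has 2 {10, 3}.
        Root 3: left subtree has 1 node {10}, right has 0 { }.
    Root 29: left subtree has 3 nodes {35, 26, 23}, right has 0 { }.
      Root 26: left subtree has 1 node {35}, right has 1 {23}.
  Root 13: left subtree has 1 node {30}, right has 0 { }.

9 16 32 1 3 10 29 26 35 23 13 30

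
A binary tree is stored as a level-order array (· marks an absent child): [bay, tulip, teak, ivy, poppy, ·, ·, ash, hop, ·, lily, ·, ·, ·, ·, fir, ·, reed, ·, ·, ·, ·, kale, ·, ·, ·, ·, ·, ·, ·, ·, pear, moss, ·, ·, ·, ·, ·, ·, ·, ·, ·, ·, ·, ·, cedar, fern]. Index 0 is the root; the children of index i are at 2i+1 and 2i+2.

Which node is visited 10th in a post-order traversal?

kale

Post-order visits the left subtree, then the right subtree, then the node.
At bay: go left to tulip.
  At tulip: go left to ivy.
    At ivy: go left to ash.
      At ash: go left to fir.
        At fir: go left to pear.
          pear is a leaf — visit pear.
        At fir: go right to moss.
          moss is a leaf — visit moss.
        Visit fir.
      At ash: no right child.
      Visit ash.
    At ivy: go right to hop.
      At hop: go left to reed.
        reed is a leaf — visit reed.
      At hop: no right child.
      Visit hop.
    Visit ivy.
  At tulip: go right to poppy.
    At poppy: no left child.
    At poppy: go right to lily.
      At lily: no left child.
      At lily: go right to kale.
        At kale: go left to cedar.
          cedar is a leaf — visit cedar.
        At kale: go right to fern.
          fern is a leaf — visit fern.
        Visit kale.
      Visit lily.
    Visit poppy.
  Visit tulip.
At bay: go right to teak.
  teak is a leaf — visit teak.
Visit bay.
Full post-order sequence: pear, moss, fir, ash, reed, hop, ivy, cedar, fern, kale, lily, poppy, tulip, teak, bay.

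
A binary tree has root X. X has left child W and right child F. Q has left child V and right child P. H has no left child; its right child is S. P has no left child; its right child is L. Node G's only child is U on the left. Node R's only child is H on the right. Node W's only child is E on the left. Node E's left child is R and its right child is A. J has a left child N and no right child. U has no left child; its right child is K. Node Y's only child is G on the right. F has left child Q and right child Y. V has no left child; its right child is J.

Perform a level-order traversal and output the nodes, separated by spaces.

X W F E Q Y R A V P G H J L U S N K

Level-order visits nodes level by level from the root, left to right within each level.
Level 0: X
Level 1: W, F
Level 2: E, Q, Y
Level 3: R, A, V, P, G
Level 4: H, J, L, U
Level 5: S, N, K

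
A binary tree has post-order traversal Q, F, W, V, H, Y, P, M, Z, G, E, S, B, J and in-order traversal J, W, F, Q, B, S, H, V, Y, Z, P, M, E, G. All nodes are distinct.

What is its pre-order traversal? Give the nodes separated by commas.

J, B, W, F, Q, S, E, Z, Y, H, V, M, P, G

The last element of post-order is the root; it splits in-order into left and right subtrees.
Root J: left subtree has 0 nodes { }, right has 13 {W, F, Q, B, S, H, V, Y, Z, P, M, E, G}.
  Root B: left subtree has 3 nodes {W, F, Q}, right has 9 {S, H, V, Y, Z, P, M, E, G}.
    Root W: left subtree has 0 nodes { }, right has 2 {F, Q}.
      Root F: left subtree has 0 nodes { }, right has 1 {Q}.
    Root S: left subtree has 0 nodes { }, right has 8 {H, V, Y, Z, P, M, E, G}.
      Root E: left subtree has 6 nodes {H, V, Y, Z, P, M}, right has 1 {G}.
        Root Z: left subtree has 3 nodes {H, V, Y}, right has 2 {P, M}.
          Root Y: left subtree has 2 nodes {H, V}, right has 0 { }.
            Root H: left subtree has 0 nodes { }, right has 1 {V}.
          Root M: left subtree has 1 node {P}, right has 0 { }.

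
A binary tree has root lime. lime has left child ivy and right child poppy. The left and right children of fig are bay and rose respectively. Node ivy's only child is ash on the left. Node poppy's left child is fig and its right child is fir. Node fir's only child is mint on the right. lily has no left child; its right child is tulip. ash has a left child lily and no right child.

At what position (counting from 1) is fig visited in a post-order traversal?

Post-order visits the left subtree, then the right subtree, then the node.
At lime: go left to ivy.
  At ivy: go left to ash.
    At ash: go left to lily.
      At lily: no left child.
      At lily: go right to tulip.
        tulip is a leaf — visit tulip.
      Visit lily.
    At ash: no right child.
    Visit ash.
  At ivy: no right child.
  Visit ivy.
At lime: go right to poppy.
  At poppy: go left to fig.
    At fig: go left to bay.
      bay is a leaf — visit bay.
    At fig: go right to rose.
      rose is a leaf — visit rose.
    Visit fig.
  At poppy: go right to fir.
    At fir: no left child.
    At fir: go right to mint.
      mint is a leaf — visit mint.
    Visit fir.
  Visit poppy.
Visit lime.
Full post-order sequence: tulip, lily, ash, ivy, bay, rose, fig, mint, fir, poppy, lime.

7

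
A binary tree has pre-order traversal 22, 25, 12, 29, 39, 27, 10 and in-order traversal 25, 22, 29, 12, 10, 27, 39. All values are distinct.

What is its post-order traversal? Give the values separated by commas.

The first element of pre-order is the root; it splits in-order into left and right subtrees.
Root 22: left subtree has 1 node {25}, right has 5 {29, 12, 10, 27, 39}.
  Root 12: left subtree has 1 node {29}, right has 3 {10, 27, 39}.
    Root 39: left subtree has 2 nodes {10, 27}, right has 0 { }.
      Root 27: left subtree has 1 node {10}, right has 0 { }.

25, 29, 10, 27, 39, 12, 22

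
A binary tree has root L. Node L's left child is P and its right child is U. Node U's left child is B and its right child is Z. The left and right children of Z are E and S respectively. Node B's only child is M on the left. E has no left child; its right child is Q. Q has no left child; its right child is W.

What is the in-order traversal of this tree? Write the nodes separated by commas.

In-order visits the left subtree, then the node, then the right subtree.
At L: go left to P.
  P is a leaf — visit P.
Visit L.
At L: go right to U.
  At U: go left to B.
    At B: go left to M.
      M is a leaf — visit M.
    Visit B.
    At B: no right child.
  Visit U.
  At U: go right to Z.
    At Z: go left to E.
      At E: no left child.
      Visit E.
      At E: go right to Q.
        At Q: no left child.
        Visit Q.
        At Q: go right to W.
          W is a leaf — visit W.
    Visit Z.
    At Z: go right to S.
      S is a leaf — visit S.

P, L, M, B, U, E, Q, W, Z, S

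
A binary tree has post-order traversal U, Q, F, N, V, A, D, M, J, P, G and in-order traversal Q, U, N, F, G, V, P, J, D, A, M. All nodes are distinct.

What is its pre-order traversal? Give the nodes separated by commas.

The last element of post-order is the root; it splits in-order into left and right subtrees.
Root G: left subtree has 4 nodes {Q, U, N, F}, right has 6 {V, P, J, D, A, M}.
  Root N: left subtree has 2 nodes {Q, U}, right has 1 {F}.
    Root Q: left subtree has 0 nodes { }, right has 1 {U}.
  Root P: left subtree has 1 node {V}, right has 4 {J, D, A, M}.
    Root J: left subtree has 0 nodes { }, right has 3 {D, A, M}.
      Root M: left subtree has 2 nodes {D, A}, right has 0 { }.
        Root D: left subtree has 0 nodes { }, right has 1 {A}.

G, N, Q, U, F, P, V, J, M, D, A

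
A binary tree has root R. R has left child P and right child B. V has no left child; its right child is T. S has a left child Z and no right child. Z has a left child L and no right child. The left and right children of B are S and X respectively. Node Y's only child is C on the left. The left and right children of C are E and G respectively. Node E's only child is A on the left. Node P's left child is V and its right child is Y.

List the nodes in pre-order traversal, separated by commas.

Pre-order visits the node, then its left subtree, then its right subtree.
Visit R.
At R: go left to P.
  Visit P.
  At P: go left to V.
    Visit V.
    At V: no left child.
    At V: go right to T.
      T is a leaf — visit T.
  At P: go right to Y.
    Visit Y.
    At Y: go left to C.
      Visit C.
      At C: go left to E.
        Visit E.
        At E: go left to A.
          A is a leaf — visit A.
        At E: no right child.
      At C: go right to G.
        G is a leaf — visit G.
    At Y: no right child.
At R: go right to B.
  Visit B.
  At B: go left to S.
    Visit S.
    At S: go left to Z.
      Visit Z.
      At Z: go left to L.
        L is a leaf — visit L.
      At Z: no right child.
    At S: no right child.
  At B: go right to X.
    X is a leaf — visit X.

R, P, V, T, Y, C, E, A, G, B, S, Z, L, X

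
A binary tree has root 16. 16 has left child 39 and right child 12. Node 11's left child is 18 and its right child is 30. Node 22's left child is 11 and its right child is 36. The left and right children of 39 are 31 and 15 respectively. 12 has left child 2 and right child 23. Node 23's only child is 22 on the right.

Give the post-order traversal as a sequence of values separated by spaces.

Post-order visits the left subtree, then the right subtree, then the node.
At 16: go left to 39.
  At 39: go left to 31.
    31 is a leaf — visit 31.
  At 39: go right to 15.
    15 is a leaf — visit 15.
  Visit 39.
At 16: go right to 12.
  At 12: go left to 2.
    2 is a leaf — visit 2.
  At 12: go right to 23.
    At 23: no left child.
    At 23: go right to 22.
      At 22: go left to 11.
        At 11: go left to 18.
          18 is a leaf — visit 18.
        At 11: go right to 30.
          30 is a leaf — visit 30.
        Visit 11.
      At 22: go right to 36.
        36 is a leaf — visit 36.
      Visit 22.
    Visit 23.
  Visit 12.
Visit 16.

31 15 39 2 18 30 11 36 22 23 12 16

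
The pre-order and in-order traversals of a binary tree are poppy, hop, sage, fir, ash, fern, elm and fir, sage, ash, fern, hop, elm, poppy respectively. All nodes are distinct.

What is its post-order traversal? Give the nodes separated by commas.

The first element of pre-order is the root; it splits in-order into left and right subtrees.
Root poppy: left subtree has 6 nodes {fir, sage, ash, fern, hop, elm}, right has 0 { }.
  Root hop: left subtree has 4 nodes {fir, sage, ash, fern}, right has 1 {elm}.
    Root sage: left subtree has 1 node {fir}, right has 2 {ash, fern}.
      Root ash: left subtree has 0 nodes { }, right has 1 {fern}.

fir, fern, ash, sage, elm, hop, poppy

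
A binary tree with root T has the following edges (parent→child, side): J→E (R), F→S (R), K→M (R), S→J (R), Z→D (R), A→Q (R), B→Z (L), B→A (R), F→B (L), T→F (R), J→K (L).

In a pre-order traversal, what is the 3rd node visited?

B

Pre-order visits the node, then its left subtree, then its right subtree.
Visit T.
At T: no left child.
At T: go right to F.
  Visit F.
  At F: go left to B.
    Visit B.
    At B: go left to Z.
      Visit Z.
      At Z: no left child.
      At Z: go right to D.
        D is a leaf — visit D.
    At B: go right to A.
      Visit A.
      At A: no left child.
      At A: go right to Q.
        Q is a leaf — visit Q.
  At F: go right to S.
    Visit S.
    At S: no left child.
    At S: go right to J.
      Visit J.
      At J: go left to K.
        Visit K.
        At K: no left child.
        At K: go right to M.
          M is a leaf — visit M.
      At J: go right to E.
        E is a leaf — visit E.
Full pre-order sequence: T, F, B, Z, D, A, Q, S, J, K, M, E.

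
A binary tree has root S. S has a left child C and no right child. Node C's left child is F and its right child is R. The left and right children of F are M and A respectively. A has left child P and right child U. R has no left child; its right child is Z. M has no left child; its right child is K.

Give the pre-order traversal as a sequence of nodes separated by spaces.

S C F M K A P U R Z

Pre-order visits the node, then its left subtree, then its right subtree.
Visit S.
At S: go left to C.
  Visit C.
  At C: go left to F.
    Visit F.
    At F: go left to M.
      Visit M.
      At M: no left child.
      At M: go right to K.
        K is a leaf — visit K.
    At F: go right to A.
      Visit A.
      At A: go left to P.
        P is a leaf — visit P.
      At A: go right to U.
        U is a leaf — visit U.
  At C: go right to R.
    Visit R.
    At R: no left child.
    At R: go right to Z.
      Z is a leaf — visit Z.
At S: no right child.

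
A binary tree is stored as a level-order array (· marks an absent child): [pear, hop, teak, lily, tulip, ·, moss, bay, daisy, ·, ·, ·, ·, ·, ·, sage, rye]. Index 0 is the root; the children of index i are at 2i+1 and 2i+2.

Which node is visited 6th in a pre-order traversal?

rye

Pre-order visits the node, then its left subtree, then its right subtree.
Visit pear.
At pear: go left to hop.
  Visit hop.
  At hop: go left to lily.
    Visit lily.
    At lily: go left to bay.
      Visit bay.
      At bay: go left to sage.
        sage is a leaf — visit sage.
      At bay: go right to rye.
        rye is a leaf — visit rye.
    At lily: go right to daisy.
      daisy is a leaf — visit daisy.
  At hop: go right to tulip.
    tulip is a leaf — visit tulip.
At pear: go right to teak.
  Visit teak.
  At teak: no left child.
  At teak: go right to moss.
    moss is a leaf — visit moss.
Full pre-order sequence: pear, hop, lily, bay, sage, rye, daisy, tulip, teak, moss.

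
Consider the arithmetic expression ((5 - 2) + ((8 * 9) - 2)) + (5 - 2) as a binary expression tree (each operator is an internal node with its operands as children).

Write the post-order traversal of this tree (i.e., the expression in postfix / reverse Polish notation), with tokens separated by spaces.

Post-order on an expression tree gives postfix notation: for each operator, emit left operand, right operand, then the operator.

5 2 - 8 9 * 2 - + 5 2 - +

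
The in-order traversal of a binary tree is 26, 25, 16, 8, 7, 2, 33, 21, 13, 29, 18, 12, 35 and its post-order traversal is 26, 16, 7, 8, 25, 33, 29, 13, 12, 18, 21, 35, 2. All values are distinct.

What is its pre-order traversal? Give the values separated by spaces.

The last element of post-order is the root; it splits in-order into left and right subtrees.
Root 2: left subtree has 5 nodes {26, 25, 16, 8, 7}, right has 7 {33, 21, 13, 29, 18, 12, 35}.
  Root 25: left subtree has 1 node {26}, right has 3 {16, 8, 7}.
    Root 8: left subtree has 1 node {16}, right has 1 {7}.
  Root 35: left subtree has 6 nodes {33, 21, 13, 29, 18, 12}, right has 0 { }.
    Root 21: left subtree has 1 node {33}, right has 4 {13, 29, 18, 12}.
      Root 18: left subtree has 2 nodes {13, 29}, right has 1 {12}.
        Root 13: left subtree has 0 nodes { }, right has 1 {29}.

2 25 26 8 16 7 35 21 33 18 13 29 12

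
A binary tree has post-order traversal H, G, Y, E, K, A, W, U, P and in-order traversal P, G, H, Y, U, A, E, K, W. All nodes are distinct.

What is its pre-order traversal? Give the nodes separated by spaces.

The last element of post-order is the root; it splits in-order into left and right subtrees.
Root P: left subtree has 0 nodes { }, right has 8 {G, H, Y, U, A, E, K, W}.
  Root U: left subtree has 3 nodes {G, H, Y}, right has 4 {A, E, K, W}.
    Root Y: left subtree has 2 nodes {G, H}, right has 0 { }.
      Root G: left subtree has 0 nodes { }, right has 1 {H}.
    Root W: left subtree has 3 nodes {A, E, K}, right has 0 { }.
      Root A: left subtree has 0 nodes { }, right has 2 {E, K}.
        Root K: left subtree has 1 node {E}, right has 0 { }.

P U Y G H W A K E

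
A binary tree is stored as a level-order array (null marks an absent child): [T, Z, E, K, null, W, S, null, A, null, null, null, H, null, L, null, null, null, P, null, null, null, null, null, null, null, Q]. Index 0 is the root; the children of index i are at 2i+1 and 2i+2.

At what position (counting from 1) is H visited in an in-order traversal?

In-order visits the left subtree, then the node, then the right subtree.
At T: go left to Z.
  At Z: go left to K.
    At K: no left child.
    Visit K.
    At K: go right to A.
      At A: no left child.
      Visit A.
      At A: go right to P.
        P is a leaf — visit P.
  Visit Z.
  At Z: no right child.
Visit T.
At T: go right to E.
  At E: go left to W.
    At W: no left child.
    Visit W.
    At W: go right to H.
      At H: no left child.
      Visit H.
      At H: go right to Q.
        Q is a leaf — visit Q.
  Visit E.
  At E: go right to S.
    At S: no left child.
    Visit S.
    At S: go right to L.
      L is a leaf — visit L.
Full in-order sequence: K, A, P, Z, T, W, H, Q, E, S, L.

7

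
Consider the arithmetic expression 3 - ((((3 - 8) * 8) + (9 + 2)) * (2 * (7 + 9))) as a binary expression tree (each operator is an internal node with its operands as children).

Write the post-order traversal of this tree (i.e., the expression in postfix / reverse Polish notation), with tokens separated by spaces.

Post-order on an expression tree gives postfix notation: for each operator, emit left operand, right operand, then the operator.

3 3 8 - 8 * 9 2 + + 2 7 9 + * * -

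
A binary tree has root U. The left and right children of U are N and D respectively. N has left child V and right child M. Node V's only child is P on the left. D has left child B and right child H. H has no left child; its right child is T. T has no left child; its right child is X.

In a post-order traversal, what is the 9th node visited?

Post-order visits the left subtree, then the right subtree, then the node.
At U: go left to N.
  At N: go left to V.
    At V: go left to P.
      P is a leaf — visit P.
    At V: no right child.
    Visit V.
  At N: go right to M.
    M is a leaf — visit M.
  Visit N.
At U: go right to D.
  At D: go left to B.
    B is a leaf — visit B.
  At D: go right to H.
    At H: no left child.
    At H: go right to T.
      At T: no left child.
      At T: go right to X.
        X is a leaf — visit X.
      Visit T.
    Visit H.
  Visit D.
Visit U.
Full post-order sequence: P, V, M, N, B, X, T, H, D, U.

D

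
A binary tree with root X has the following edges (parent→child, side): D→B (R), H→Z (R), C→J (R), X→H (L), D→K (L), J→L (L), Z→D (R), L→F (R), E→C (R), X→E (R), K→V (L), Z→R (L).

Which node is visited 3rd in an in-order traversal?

Z

In-order visits the left subtree, then the node, then the right subtree.
At X: go left to H.
  At H: no left child.
  Visit H.
  At H: go right to Z.
    At Z: go left to R.
      R is a leaf — visit R.
    Visit Z.
    At Z: go right to D.
      At D: go left to K.
        At K: go left to V.
          V is a leaf — visit V.
        Visit K.
        At K: no right child.
      Visit D.
      At D: go right to B.
        B is a leaf — visit B.
Visit X.
At X: go right to E.
  At E: no left child.
  Visit E.
  At E: go right to C.
    At C: no left child.
    Visit C.
    At C: go right to J.
      At J: go left to L.
        At L: no left child.
        Visit L.
        At L: go right to F.
          F is a leaf — visit F.
      Visit J.
      At J: no right child.
Full in-order sequence: H, R, Z, V, K, D, B, X, E, C, L, F, J.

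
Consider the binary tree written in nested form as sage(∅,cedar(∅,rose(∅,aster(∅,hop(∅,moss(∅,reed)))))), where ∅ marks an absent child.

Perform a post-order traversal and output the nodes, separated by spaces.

reed moss hop aster rose cedar sage

Post-order visits the left subtree, then the right subtree, then the node.
At sage: no left child.
At sage: go right to cedar.
  At cedar: no left child.
  At cedar: go right to rose.
    At rose: no left child.
    At rose: go right to aster.
      At aster: no left child.
      At aster: go right to hop.
        At hop: no left child.
        At hop: go right to moss.
          At moss: no left child.
          At moss: go right to reed.
            reed is a leaf — visit reed.
          Visit moss.
        Visit hop.
      Visit aster.
    Visit rose.
  Visit cedar.
Visit sage.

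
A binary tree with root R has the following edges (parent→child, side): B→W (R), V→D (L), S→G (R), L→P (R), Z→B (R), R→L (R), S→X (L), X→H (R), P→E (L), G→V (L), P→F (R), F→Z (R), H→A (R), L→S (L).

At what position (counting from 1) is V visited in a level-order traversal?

Level-order visits nodes level by level from the root, left to right within each level.
Level 0: R
Level 1: L
Level 2: S, P
Level 3: X, G, E, F
Level 4: H, V, Z
Level 5: A, D, B
Level 6: W
Full level-order sequence: R, L, S, P, X, G, E, F, H, V, Z, A, D, B, W.

10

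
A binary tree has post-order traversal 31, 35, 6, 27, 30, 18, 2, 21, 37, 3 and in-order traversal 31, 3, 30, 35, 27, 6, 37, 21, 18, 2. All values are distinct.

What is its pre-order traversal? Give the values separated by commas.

3, 31, 37, 30, 27, 35, 6, 21, 2, 18

The last element of post-order is the root; it splits in-order into left and right subtrees.
Root 3: left subtree has 1 node {31}, right has 8 {30, 35, 27, 6, 37, 21, 18, 2}.
  Root 37: left subtree has 4 nodes {30, 35, 27, 6}, right has 3 {21, 18, 2}.
    Root 30: left subtree has 0 nodes { }, right has 3 {35, 27, 6}.
      Root 27: left subtree has 1 node {35}, right has 1 {6}.
    Root 21: left subtree has 0 nodes { }, right has 2 {18, 2}.
      Root 2: left subtree has 1 node {18}, right has 0 { }.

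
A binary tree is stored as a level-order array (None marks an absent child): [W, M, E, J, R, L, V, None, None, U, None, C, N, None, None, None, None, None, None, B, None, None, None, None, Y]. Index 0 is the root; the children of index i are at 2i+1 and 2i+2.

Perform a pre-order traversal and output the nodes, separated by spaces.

W M J R U B E L C Y N V

Pre-order visits the node, then its left subtree, then its right subtree.
Visit W.
At W: go left to M.
  Visit M.
  At M: go left to J.
    J is a leaf — visit J.
  At M: go right to R.
    Visit R.
    At R: go left to U.
      Visit U.
      At U: go left to B.
        B is a leaf — visit B.
      At U: no right child.
    At R: no right child.
At W: go right to E.
  Visit E.
  At E: go left to L.
    Visit L.
    At L: go left to C.
      Visit C.
      At C: no left child.
      At C: go right to Y.
        Y is a leaf — visit Y.
    At L: go right to N.
      N is a leaf — visit N.
  At E: go right to V.
    V is a leaf — visit V.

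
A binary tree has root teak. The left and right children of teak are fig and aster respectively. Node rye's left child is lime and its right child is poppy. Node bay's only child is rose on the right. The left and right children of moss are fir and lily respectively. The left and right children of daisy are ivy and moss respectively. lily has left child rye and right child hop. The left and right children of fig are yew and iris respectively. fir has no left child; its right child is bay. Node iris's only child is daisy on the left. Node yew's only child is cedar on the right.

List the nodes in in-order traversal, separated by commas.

yew, cedar, fig, ivy, daisy, fir, bay, rose, moss, lime, rye, poppy, lily, hop, iris, teak, aster

In-order visits the left subtree, then the node, then the right subtree.
At teak: go left to fig.
  At fig: go left to yew.
    At yew: no left child.
    Visit yew.
    At yew: go right to cedar.
      cedar is a leaf — visit cedar.
  Visit fig.
  At fig: go right to iris.
    At iris: go left to daisy.
      At daisy: go left to ivy.
        ivy is a leaf — visit ivy.
      Visit daisy.
      At daisy: go right to moss.
        At moss: go left to fir.
          At fir: no left child.
          Visit fir.
          At fir: go right to bay.
            At bay: no left child.
            Visit bay.
            At bay: go right to rose.
              rose is a leaf — visit rose.
        Visit moss.
        At moss: go right to lily.
          At lily: go left to rye.
            At rye: go left to lime.
              lime is a leaf — visit lime.
            Visit rye.
            At rye: go right to poppy.
              poppy is a leaf — visit poppy.
          Visit lily.
          At lily: go right to hop.
            hop is a leaf — visit hop.
    Visit iris.
    At iris: no right child.
Visit teak.
At teak: go right to aster.
  aster is a leaf — visit aster.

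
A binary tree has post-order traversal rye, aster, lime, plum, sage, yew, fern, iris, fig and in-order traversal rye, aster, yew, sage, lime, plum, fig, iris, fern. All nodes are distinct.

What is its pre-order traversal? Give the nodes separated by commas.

fig, yew, aster, rye, sage, plum, lime, iris, fern

The last element of post-order is the root; it splits in-order into left and right subtrees.
Root fig: left subtree has 6 nodes {rye, aster, yew, sage, lime, plum}, right has 2 {iris, fern}.
  Root yew: left subtree has 2 nodes {rye, aster}, right has 3 {sage, lime, plum}.
    Root aster: left subtree has 1 node {rye}, right has 0 { }.
    Root sage: left subtree has 0 nodes { }, right has 2 {lime, plum}.
      Root plum: left subtree has 1 node {lime}, right has 0 { }.
  Root iris: left subtree has 0 nodes { }, right has 1 {fern}.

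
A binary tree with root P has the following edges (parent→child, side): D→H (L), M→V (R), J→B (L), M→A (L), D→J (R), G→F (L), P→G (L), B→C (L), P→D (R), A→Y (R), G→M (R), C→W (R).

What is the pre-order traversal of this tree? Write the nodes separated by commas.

P, G, F, M, A, Y, V, D, H, J, B, C, W

Pre-order visits the node, then its left subtree, then its right subtree.
Visit P.
At P: go left to G.
  Visit G.
  At G: go left to F.
    F is a leaf — visit F.
  At G: go right to M.
    Visit M.
    At M: go left to A.
      Visit A.
      At A: no left child.
      At A: go right to Y.
        Y is a leaf — visit Y.
    At M: go right to V.
      V is a leaf — visit V.
At P: go right to D.
  Visit D.
  At D: go left to H.
    H is a leaf — visit H.
  At D: go right to J.
    Visit J.
    At J: go left to B.
      Visit B.
      At B: go left to C.
        Visit C.
        At C: no left child.
        At C: go right to W.
          W is a leaf — visit W.
      At B: no right child.
    At J: no right child.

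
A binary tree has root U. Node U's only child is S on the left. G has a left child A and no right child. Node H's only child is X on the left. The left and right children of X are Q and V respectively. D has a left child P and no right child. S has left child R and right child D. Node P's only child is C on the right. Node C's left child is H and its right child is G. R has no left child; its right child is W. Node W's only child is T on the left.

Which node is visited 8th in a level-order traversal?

Level-order visits nodes level by level from the root, left to right within each level.
Level 0: U
Level 1: S
Level 2: R, D
Level 3: W, P
Level 4: T, C
Level 5: H, G
Level 6: X, A
Level 7: Q, V
Full level-order sequence: U, S, R, D, W, P, T, C, H, G, X, A, Q, V.

C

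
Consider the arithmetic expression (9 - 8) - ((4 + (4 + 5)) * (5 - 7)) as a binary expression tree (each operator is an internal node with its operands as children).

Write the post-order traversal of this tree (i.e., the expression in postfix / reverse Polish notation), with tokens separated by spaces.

Post-order on an expression tree gives postfix notation: for each operator, emit left operand, right operand, then the operator.

9 8 - 4 4 5 + + 5 7 - * -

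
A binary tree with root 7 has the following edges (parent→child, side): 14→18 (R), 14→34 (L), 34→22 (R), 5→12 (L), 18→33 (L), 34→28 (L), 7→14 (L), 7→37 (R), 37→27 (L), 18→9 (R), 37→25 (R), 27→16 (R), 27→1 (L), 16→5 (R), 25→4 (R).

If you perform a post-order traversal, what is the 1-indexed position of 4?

Post-order visits the left subtree, then the right subtree, then the node.
At 7: go left to 14.
  At 14: go left to 34.
    At 34: go left to 28.
      28 is a leaf — visit 28.
    At 34: go right to 22.
      22 is a leaf — visit 22.
    Visit 34.
  At 14: go right to 18.
    At 18: go left to 33.
      33 is a leaf — visit 33.
    At 18: go right to 9.
      9 is a leaf — visit 9.
    Visit 18.
  Visit 14.
At 7: go right to 37.
  At 37: go left to 27.
    At 27: go left to 1.
      1 is a leaf — visit 1.
    At 27: go right to 16.
      At 16: no left child.
      At 16: go right to 5.
        At 5: go left to 12.
          12 is a leaf — visit 12.
        At 5: no right child.
        Visit 5.
      Visit 16.
    Visit 27.
  At 37: go right to 25.
    At 25: no left child.
    At 25: go right to 4.
      4 is a leaf — visit 4.
    Visit 25.
  Visit 37.
Visit 7.
Full post-order sequence: 28, 22, 34, 33, 9, 18, 14, 1, 12, 5, 16, 27, 4, 25, 37, 7.

13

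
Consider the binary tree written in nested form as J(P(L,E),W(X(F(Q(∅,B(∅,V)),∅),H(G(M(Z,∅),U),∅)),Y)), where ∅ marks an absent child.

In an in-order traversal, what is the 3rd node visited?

In-order visits the left subtree, then the node, then the right subtree.
At J: go left to P.
  At P: go left to L.
    L is a leaf — visit L.
  Visit P.
  At P: go right to E.
    E is a leaf — visit E.
Visit J.
At J: go right to W.
  At W: go left to X.
    At X: go left to F.
      At F: go left to Q.
        At Q: no left child.
        Visit Q.
        At Q: go right to B.
          At B: no left child.
          Visit B.
          At B: go right to V.
            V is a leaf — visit V.
      Visit F.
      At F: no right child.
    Visit X.
    At X: go right to H.
      At H: go left to G.
        At G: go left to M.
          At M: go left to Z.
            Z is a leaf — visit Z.
          Visit M.
          At M: no right child.
        Visit G.
        At G: go right to U.
          U is a leaf — visit U.
      Visit H.
      At H: no right child.
  Visit W.
  At W: go right to Y.
    Y is a leaf — visit Y.
Full in-order sequence: L, P, E, J, Q, B, V, F, X, Z, M, G, U, H, W, Y.

E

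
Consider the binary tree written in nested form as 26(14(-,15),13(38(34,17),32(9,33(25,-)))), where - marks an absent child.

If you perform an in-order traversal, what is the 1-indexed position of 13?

In-order visits the left subtree, then the node, then the right subtree.
At 26: go left to 14.
  At 14: no left child.
  Visit 14.
  At 14: go right to 15.
    15 is a leaf — visit 15.
Visit 26.
At 26: go right to 13.
  At 13: go left to 38.
    At 38: go left to 34.
      34 is a leaf — visit 34.
    Visit 38.
    At 38: go right to 17.
      17 is a leaf — visit 17.
  Visit 13.
  At 13: go right to 32.
    At 32: go left to 9.
      9 is a leaf — visit 9.
    Visit 32.
    At 32: go right to 33.
      At 33: go left to 25.
        25 is a leaf — visit 25.
      Visit 33.
      At 33: no right child.
Full in-order sequence: 14, 15, 26, 34, 38, 17, 13, 9, 32, 25, 33.

7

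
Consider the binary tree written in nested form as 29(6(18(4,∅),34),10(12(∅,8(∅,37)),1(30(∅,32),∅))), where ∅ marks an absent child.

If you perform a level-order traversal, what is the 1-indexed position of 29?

1

Level-order visits nodes level by level from the root, left to right within each level.
Level 0: 29
Level 1: 6, 10
Level 2: 18, 34, 12, 1
Level 3: 4, 8, 30
Level 4: 37, 32
Full level-order sequence: 29, 6, 10, 18, 34, 12, 1, 4, 8, 30, 37, 32.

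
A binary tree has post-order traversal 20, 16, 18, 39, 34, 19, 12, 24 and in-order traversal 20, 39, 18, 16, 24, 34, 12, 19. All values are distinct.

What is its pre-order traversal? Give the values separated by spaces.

The last element of post-order is the root; it splits in-order into left and right subtrees.
Root 24: left subtree has 4 nodes {20, 39, 18, 16}, right has 3 {34, 12, 19}.
  Root 39: left subtree has 1 node {20}, right has 2 {18, 16}.
    Root 18: left subtree has 0 nodes { }, right has 1 {16}.
  Root 12: left subtree has 1 node {34}, right has 1 {19}.

24 39 20 18 16 12 34 19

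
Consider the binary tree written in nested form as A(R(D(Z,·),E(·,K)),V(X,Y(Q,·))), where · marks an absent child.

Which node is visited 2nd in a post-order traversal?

D

Post-order visits the left subtree, then the right subtree, then the node.
At A: go left to R.
  At R: go left to D.
    At D: go left to Z.
      Z is a leaf — visit Z.
    At D: no right child.
    Visit D.
  At R: go right to E.
    At E: no left child.
    At E: go right to K.
      K is a leaf — visit K.
    Visit E.
  Visit R.
At A: go right to V.
  At V: go left to X.
    X is a leaf — visit X.
  At V: go right to Y.
    At Y: go left to Q.
      Q is a leaf — visit Q.
    At Y: no right child.
    Visit Y.
  Visit V.
Visit A.
Full post-order sequence: Z, D, K, E, R, X, Q, Y, V, A.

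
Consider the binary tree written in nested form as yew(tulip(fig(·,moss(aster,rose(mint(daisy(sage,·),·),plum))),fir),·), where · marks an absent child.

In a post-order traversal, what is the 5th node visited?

plum

Post-order visits the left subtree, then the right subtree, then the node.
At yew: go left to tulip.
  At tulip: go left to fig.
    At fig: no left child.
    At fig: go right to moss.
      At moss: go left to aster.
        aster is a leaf — visit aster.
      At moss: go right to rose.
        At rose: go left to mint.
          At mint: go left to daisy.
            At daisy: go left to sage.
              sage is a leaf — visit sage.
            At daisy: no right child.
            Visit daisy.
          At mint: no right child.
          Visit mint.
        At rose: go right to plum.
          plum is a leaf — visit plum.
        Visit rose.
      Visit moss.
    Visit fig.
  At tulip: go right to fir.
    fir is a leaf — visit fir.
  Visit tulip.
At yew: no right child.
Visit yew.
Full post-order sequence: aster, sage, daisy, mint, plum, rose, moss, fig, fir, tulip, yew.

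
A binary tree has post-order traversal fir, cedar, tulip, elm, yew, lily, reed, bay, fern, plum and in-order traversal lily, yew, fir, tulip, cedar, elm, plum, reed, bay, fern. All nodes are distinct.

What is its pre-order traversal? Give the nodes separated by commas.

plum, lily, yew, elm, tulip, fir, cedar, fern, bay, reed

The last element of post-order is the root; it splits in-order into left and right subtrees.
Root plum: left subtree has 6 nodes {lily, yew, fir, tulip, cedar, elm}, right has 3 {reed, bay, fern}.
  Root lily: left subtree has 0 nodes { }, right has 5 {yew, fir, tulip, cedar, elm}.
    Root yew: left subtree has 0 nodes { }, right has 4 {fir, tulip, cedar, elm}.
      Root elm: left subtree has 3 nodes {fir, tulip, cedar}, right has 0 { }.
        Root tulip: left subtree has 1 node {fir}, right has 1 {cedar}.
  Root fern: left subtree has 2 nodes {reed, bay}, right has 0 { }.
    Root bay: left subtree has 1 node {reed}, right has 0 { }.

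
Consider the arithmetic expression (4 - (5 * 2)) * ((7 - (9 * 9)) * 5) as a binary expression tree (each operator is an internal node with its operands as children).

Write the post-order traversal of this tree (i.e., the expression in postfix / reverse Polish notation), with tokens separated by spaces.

Post-order on an expression tree gives postfix notation: for each operator, emit left operand, right operand, then the operator.

4 5 2 * - 7 9 9 * - 5 * *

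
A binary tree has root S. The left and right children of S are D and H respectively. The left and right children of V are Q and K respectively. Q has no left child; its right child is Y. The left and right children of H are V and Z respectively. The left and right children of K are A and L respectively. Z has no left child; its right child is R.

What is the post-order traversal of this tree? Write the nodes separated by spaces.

Post-order visits the left subtree, then the right subtree, then the node.
At S: go left to D.
  D is a leaf — visit D.
At S: go right to H.
  At H: go left to V.
    At V: go left to Q.
      At Q: no left child.
      At Q: go right to Y.
        Y is a leaf — visit Y.
      Visit Q.
    At V: go right to K.
      At K: go left to A.
        A is a leaf — visit A.
      At K: go right to L.
        L is a leaf — visit L.
      Visit K.
    Visit V.
  At H: go right to Z.
    At Z: no left child.
    At Z: go right to R.
      R is a leaf — visit R.
    Visit Z.
  Visit H.
Visit S.

D Y Q A L K V R Z H S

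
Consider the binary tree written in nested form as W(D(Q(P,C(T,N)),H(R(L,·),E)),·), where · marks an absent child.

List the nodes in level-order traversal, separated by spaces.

Level-order visits nodes level by level from the root, left to right within each level.
Level 0: W
Level 1: D
Level 2: Q, H
Level 3: P, C, R, E
Level 4: T, N, L

W D Q H P C R E T N L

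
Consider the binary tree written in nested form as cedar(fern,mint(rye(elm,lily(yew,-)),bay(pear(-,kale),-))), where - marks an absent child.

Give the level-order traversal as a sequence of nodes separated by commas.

Level-order visits nodes level by level from the root, left to right within each level.
Level 0: cedar
Level 1: fern, mint
Level 2: rye, bay
Level 3: elm, lily, pear
Level 4: yew, kale

cedar, fern, mint, rye, bay, elm, lily, pear, yew, kale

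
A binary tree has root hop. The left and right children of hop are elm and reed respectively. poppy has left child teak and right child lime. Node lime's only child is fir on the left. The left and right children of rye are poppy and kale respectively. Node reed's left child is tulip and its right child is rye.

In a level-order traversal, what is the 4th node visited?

Level-order visits nodes level by level from the root, left to right within each level.
Level 0: hop
Level 1: elm, reed
Level 2: tulip, rye
Level 3: poppy, kale
Level 4: teak, lime
Level 5: fir
Full level-order sequence: hop, elm, reed, tulip, rye, poppy, kale, teak, lime, fir.

tulip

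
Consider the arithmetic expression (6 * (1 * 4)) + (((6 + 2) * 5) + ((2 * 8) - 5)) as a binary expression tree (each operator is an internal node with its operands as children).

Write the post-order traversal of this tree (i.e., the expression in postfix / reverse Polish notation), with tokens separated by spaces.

6 1 4 * * 6 2 + 5 * 2 8 * 5 - + +

Post-order on an expression tree gives postfix notation: for each operator, emit left operand, right operand, then the operator.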